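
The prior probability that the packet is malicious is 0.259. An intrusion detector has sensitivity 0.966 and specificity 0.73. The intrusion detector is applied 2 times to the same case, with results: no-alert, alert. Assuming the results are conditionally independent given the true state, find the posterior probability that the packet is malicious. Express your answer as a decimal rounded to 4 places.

With H the event that the packet is malicious, the joint likelihood of the observed sequence is P(data|H) = 0.034·0.966 = 0.032844 and P(data|¬H) = 0.73·0.27 = 0.19710.
Bayes: P(H|data) = 0.259·0.032844 / (0.259·0.032844 + 0.741·0.19710) = 0.0085066/0.15456 = 0.0550.

Posterior P(H) ≈ 0.0550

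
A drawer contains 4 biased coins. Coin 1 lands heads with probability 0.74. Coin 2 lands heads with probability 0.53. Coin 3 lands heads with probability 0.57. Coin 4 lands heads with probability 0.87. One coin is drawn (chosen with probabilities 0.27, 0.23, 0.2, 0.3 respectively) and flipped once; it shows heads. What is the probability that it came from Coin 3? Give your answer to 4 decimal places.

Tabulate prior·likelihood by source: [1] prior 0.27, lik 0.74, product 0.1998; [2] prior 0.23, lik 0.53, product 0.1219; [3] prior 0.2, lik 0.57, product 0.1140; [4] prior 0.3, lik 0.87, product 0.2610.
Normalizing constant = 0.69670; the posterior for Coin 3 is its product over the sum, 0.1140/0.69670 = 0.1636.

Posterior probability ≈ 0.1636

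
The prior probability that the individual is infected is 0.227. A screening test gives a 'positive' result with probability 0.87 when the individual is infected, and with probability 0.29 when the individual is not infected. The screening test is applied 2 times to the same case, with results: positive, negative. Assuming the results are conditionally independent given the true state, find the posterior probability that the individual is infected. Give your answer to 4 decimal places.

Posterior P(H) ≈ 0.1389

Let H be the event that the individual is infected; start with P(H) = 0.227. P('positive'|H) = 0.87, P('positive'|¬H) = 0.29.
Update on result 1 ('positive'): P(H) ← 0.87·0.2270 / (0.87·0.2270 + 0.29·0.7730) = 0.19749/0.42166 = 0.4684.
Update on result 2 ('negative'): P(H) ← 0.13·0.4684 / (0.13·0.4684 + 0.71·0.5316) = 0.060887/0.43835 = 0.1389.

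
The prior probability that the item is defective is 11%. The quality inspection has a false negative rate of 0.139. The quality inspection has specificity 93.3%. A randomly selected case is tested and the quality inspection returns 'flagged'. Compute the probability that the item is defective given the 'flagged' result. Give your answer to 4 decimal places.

P(H | E) ≈ 0.6136

Let H be the event that the item is defective. P(H) = 0.11, so P(¬H) = 0.89. With E the 'flagged' result, P(E|H) = 0.861 and P(E|¬H) = 0.067.
P(E) = 0.861·0.11 + 0.067·0.89 = 0.094710 + 0.059630 = 0.15434.
By Bayes' theorem, P(H|E) = 0.094710 / 0.15434 = 0.6136.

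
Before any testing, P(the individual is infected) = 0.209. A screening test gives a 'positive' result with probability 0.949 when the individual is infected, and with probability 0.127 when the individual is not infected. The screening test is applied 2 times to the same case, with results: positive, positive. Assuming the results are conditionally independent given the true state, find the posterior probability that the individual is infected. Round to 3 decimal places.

Posterior P(H) ≈ 0.937

With H the event that the individual is infected, the joint likelihood of the observed sequence is P(data|H) = 0.949·0.949 = 0.90060 and P(data|¬H) = 0.127·0.127 = 0.016129.
Bayes: P(H|data) = 0.209·0.90060 / (0.209·0.90060 + 0.791·0.016129) = 0.18823/0.20098 = 0.9365.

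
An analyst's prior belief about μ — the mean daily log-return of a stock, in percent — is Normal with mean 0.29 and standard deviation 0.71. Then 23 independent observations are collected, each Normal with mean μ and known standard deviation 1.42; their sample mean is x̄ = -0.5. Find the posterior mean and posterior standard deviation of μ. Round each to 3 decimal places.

With known σ, the Normal prior is conjugate. Weight on the data is w = (n/σ²)/(n/σ² + 1/τ₀²) = 11.4065/(11.4065+1.98373) = 0.85185.
Posterior mean = w·x̄ + (1−w)·μ₀ = 0.85185·-0.5 + 0.14815·0.29 = -0.383. Posterior variance = 1/(11.4065+1.98373) = 0.0746815, so SD = 0.273.

Posterior mean ≈ -0.383; posterior SD ≈ 0.273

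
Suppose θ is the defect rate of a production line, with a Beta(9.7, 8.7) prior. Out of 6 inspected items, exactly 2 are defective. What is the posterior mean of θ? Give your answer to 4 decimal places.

Observing 2 successes and 4 failures updates Beta(9.7, 8.7) by adding the success and failure counts to the two shape parameters: α = 9.7+2 = 11.7, β = 8.7+4 = 12.7.
Posterior mean = α/(α+β) = 11.7/24.4 = 0.4795.

Posterior mean ≈ 0.4795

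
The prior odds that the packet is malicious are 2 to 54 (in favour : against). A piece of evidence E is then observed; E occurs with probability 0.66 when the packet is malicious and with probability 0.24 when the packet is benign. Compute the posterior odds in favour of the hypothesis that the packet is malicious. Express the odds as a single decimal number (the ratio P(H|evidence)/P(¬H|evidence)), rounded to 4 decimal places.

Posterior odds ≈ 0.1019

Prior odds = 2/54 = 0.037037. In log-odds, ln(0.037037) = -3.2958.
Add log likelihood ratio: ln(2.7500) = 1.0116.
Posterior log-odds = -2.2842, so posterior odds = exp(-2.2842) = 0.10185.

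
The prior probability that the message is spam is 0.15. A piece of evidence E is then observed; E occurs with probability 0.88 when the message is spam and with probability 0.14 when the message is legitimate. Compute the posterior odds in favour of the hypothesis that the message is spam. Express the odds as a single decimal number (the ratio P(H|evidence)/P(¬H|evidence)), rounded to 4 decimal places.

Prior odds = 0.15/(1−0.15) = 0.17647.
Likelihood ratio for E = 0.88/0.14 = 6.2857.
Posterior odds = prior odds × LR = 1.1092.

Posterior odds ≈ 1.1092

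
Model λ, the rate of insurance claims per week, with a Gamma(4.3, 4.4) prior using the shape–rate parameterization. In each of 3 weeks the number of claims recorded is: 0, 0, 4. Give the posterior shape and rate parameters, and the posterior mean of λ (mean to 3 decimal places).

Posterior: Gamma(shape=8.3, rate=7.4); mean ≈ 1.122

Total count ∑xᵢ = 4 over n = 3 weeks.
Gamma is conjugate to the Poisson likelihood: posterior is Gamma(shape = 4.3+4 = 8.3, rate = 4.4+3 = 7.4).
E[λ | data] = 8.3/7.4 = 1.122.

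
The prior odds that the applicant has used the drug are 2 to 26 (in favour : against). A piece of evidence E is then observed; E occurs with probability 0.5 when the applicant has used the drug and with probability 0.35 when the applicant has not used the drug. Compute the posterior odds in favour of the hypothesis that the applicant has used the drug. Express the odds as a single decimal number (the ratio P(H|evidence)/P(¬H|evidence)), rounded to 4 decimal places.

Prior odds = 2/26 = 0.076923. In log-odds, ln(0.076923) = -2.5649.
Add log likelihood ratio: ln(1.4286) = 0.35667.
Posterior log-odds = -2.2083, so posterior odds = exp(-2.2083) = 0.10989.

Posterior odds ≈ 0.1099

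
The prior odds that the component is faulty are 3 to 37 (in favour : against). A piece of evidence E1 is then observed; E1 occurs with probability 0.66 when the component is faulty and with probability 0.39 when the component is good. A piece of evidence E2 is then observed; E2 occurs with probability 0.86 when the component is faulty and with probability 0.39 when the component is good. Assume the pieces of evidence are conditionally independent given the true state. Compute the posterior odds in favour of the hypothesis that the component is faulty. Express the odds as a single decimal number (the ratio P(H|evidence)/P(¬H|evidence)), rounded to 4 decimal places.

Posterior odds ≈ 0.3026

Prior odds = 3/37 = 0.081081.
Likelihood ratio for E1 = 0.66/0.39 = 1.6923.
Likelihood ratio for E2 = 0.86/0.39 = 2.2051.
Posterior odds = prior odds × LR₁ × LR₂ = 0.30257.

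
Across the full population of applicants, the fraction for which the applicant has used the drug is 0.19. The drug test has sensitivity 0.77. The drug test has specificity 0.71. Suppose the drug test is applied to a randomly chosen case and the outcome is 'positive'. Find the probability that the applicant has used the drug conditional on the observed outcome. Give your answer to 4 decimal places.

Write H for 'the applicant has used the drug'. Prior odds H:¬H = 0.19/0.81 = 0.23457. For the 'positive' outcome, the likelihood ratio is 0.77/0.29 = 2.6552.
Posterior odds = 0.23457 × 2.6552 = 0.62282, so P(H|E) = 0.62282/(1+0.62282) = 0.3838.

P(H | E) ≈ 0.3838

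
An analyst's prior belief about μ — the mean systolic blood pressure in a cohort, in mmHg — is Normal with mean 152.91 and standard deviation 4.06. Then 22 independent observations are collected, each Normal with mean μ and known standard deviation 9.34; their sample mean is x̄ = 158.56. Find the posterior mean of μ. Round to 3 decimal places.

Posterior mean ≈ 157.464

Prior precision 1/τ₀² = 1/4.06² = 0.0606664; data precision n/σ² = 22/9.34² = 0.252191.
Posterior precision = 0.0606664 + 0.252191 = 0.312857.
Posterior mean = (0.0606664·152.91 + 0.252191·158.56) / 0.312857 = 157.464.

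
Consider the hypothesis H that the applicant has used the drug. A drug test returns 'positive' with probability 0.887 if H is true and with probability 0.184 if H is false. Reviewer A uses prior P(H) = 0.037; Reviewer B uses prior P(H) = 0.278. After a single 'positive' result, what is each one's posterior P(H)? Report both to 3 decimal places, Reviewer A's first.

The likelihood ratio for a 'positive' result is 0.887/0.184 = 4.8207.
Reviewer A: prior odds 0.037/0.963 = 0.038422; posterior odds 0.18522; posterior probability 0.156.
Reviewer B: prior odds 0.278/0.722 = 0.38504; posterior odds 1.8562; posterior probability 0.650.

Reviewer A: 0.156; Reviewer B: 0.650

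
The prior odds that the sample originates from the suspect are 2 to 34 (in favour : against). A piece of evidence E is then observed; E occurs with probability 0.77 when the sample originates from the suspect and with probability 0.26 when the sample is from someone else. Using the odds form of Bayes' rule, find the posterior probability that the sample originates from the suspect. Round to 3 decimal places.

Posterior probability ≈ 0.148

Prior odds = 2/34 = 0.058824. In log-odds, ln(0.058824) = -2.8332.
Add log likelihood ratio: ln(2.9615) = 1.0857.
Posterior log-odds = -1.7475, so posterior odds = exp(-1.7475) = 0.17421. Converting, P(H|E) = 0.17421/1.1742 = 0.148.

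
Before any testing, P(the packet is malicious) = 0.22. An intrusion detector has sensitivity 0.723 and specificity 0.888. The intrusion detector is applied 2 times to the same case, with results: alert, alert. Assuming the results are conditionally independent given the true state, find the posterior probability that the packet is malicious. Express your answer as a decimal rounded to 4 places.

Posterior P(H) ≈ 0.9216

With H the event that the packet is malicious, the joint likelihood of the observed sequence is P(data|H) = 0.723·0.723 = 0.52273 and P(data|¬H) = 0.112·0.112 = 0.012544.
Bayes: P(H|data) = 0.22·0.52273 / (0.22·0.52273 + 0.78·0.012544) = 0.11500/0.12478 = 0.9216.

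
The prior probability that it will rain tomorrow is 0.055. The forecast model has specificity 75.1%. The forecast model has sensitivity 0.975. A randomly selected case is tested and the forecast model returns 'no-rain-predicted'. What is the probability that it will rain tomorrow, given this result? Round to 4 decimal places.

Let H be the event that it will rain tomorrow. P(H) = 0.055, so P(¬H) = 0.945. With E the 'no-rain-predicted' result, P(E|H) = 0.025 and P(E|¬H) = 0.751.
P(E) = 0.025·0.055 + 0.751·0.945 = 0.0013750 + 0.70969 = 0.71107.
By Bayes' theorem, P(H|E) = 0.0013750 / 0.71107 = 0.0019.

P(H | E) ≈ 0.0019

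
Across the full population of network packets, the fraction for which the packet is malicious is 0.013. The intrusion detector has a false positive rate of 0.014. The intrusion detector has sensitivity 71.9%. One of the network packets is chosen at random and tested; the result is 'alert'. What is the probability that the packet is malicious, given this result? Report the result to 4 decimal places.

Let H be the event that the packet is malicious. P(H) = 0.013, so P(¬H) = 0.987. With E the 'alert' result, P(E|H) = 0.719 and P(E|¬H) = 0.014.
P(E) = 0.719·0.013 + 0.014·0.987 = 0.0093470 + 0.013818 = 0.023165.
By Bayes' theorem, P(H|E) = 0.0093470 / 0.023165 = 0.4035.

P(H | E) ≈ 0.4035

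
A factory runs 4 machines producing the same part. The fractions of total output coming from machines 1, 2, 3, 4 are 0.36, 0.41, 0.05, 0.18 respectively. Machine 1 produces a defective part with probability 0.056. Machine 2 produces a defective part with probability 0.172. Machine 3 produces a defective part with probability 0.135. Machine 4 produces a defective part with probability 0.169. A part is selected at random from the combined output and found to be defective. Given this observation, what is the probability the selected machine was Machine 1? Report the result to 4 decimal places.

Tabulate prior·likelihood by source: [1] prior 0.36, lik 0.056, product 0.02016; [2] prior 0.41, lik 0.172, product 0.07052; [3] prior 0.05, lik 0.135, product 0.006750; [4] prior 0.18, lik 0.169, product 0.03042.
Normalizing constant = 0.12785; the posterior for Machine 1 is its product over the sum, 0.02016/0.12785 = 0.1577.

Posterior probability ≈ 0.1577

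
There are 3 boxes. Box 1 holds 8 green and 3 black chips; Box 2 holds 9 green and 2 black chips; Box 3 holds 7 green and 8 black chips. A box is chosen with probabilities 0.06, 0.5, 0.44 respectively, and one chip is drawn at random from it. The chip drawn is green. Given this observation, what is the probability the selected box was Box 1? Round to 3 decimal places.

Posterior probability ≈ 0.066

P(green|Box 1) = 0.7273; P(green|Box 2) = 0.8182; P(green|Box 3) = 0.4667.
Prior × likelihood for each source: 0.06·0.7273=0.04364, 0.5·0.8182=0.4091, 0.44·0.4667=0.2053. Summing gives P(green) = 0.65806.
P(Box 1 | green) = 0.04364 / 0.65806 = 0.066.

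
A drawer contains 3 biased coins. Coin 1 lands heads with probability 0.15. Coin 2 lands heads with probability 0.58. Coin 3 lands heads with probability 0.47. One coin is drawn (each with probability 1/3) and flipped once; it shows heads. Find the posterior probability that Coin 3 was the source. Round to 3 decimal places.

Posterior probability ≈ 0.392

Tabulate prior·likelihood by source: [1] prior 0.333333, lik 0.15, product 0.05000; [2] prior 0.333333, lik 0.58, product 0.1933; [3] prior 0.333333, lik 0.47, product 0.1567.
Normalizing constant = 0.40000; the posterior for Coin 3 is its product over the sum, 0.1567/0.40000 = 0.392.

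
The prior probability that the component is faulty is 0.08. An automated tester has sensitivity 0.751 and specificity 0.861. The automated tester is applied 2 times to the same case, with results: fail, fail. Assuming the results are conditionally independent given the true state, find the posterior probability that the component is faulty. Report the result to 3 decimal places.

With H the event that the component is faulty, the joint likelihood of the observed sequence is P(data|H) = 0.751·0.751 = 0.56400 and P(data|¬H) = 0.139·0.139 = 0.019321.
Bayes: P(H|data) = 0.08·0.56400 / (0.08·0.56400 + 0.92·0.019321) = 0.045120/0.062895 = 0.7174.

Posterior P(H) ≈ 0.717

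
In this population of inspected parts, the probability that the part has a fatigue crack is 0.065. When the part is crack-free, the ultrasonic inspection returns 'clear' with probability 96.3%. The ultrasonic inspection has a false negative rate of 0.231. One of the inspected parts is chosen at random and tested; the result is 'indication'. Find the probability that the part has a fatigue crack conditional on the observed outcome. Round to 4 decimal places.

P(H | E) ≈ 0.5910

Let H be the event that the part has a fatigue crack. P(H) = 0.065, so P(¬H) = 0.935. With E the 'indication' result, P(E|H) = 0.769 and P(E|¬H) = 0.037.
P(E) = 0.769·0.065 + 0.037·0.935 = 0.049985 + 0.034595 = 0.084580.
By Bayes' theorem, P(H|E) = 0.049985 / 0.084580 = 0.5910.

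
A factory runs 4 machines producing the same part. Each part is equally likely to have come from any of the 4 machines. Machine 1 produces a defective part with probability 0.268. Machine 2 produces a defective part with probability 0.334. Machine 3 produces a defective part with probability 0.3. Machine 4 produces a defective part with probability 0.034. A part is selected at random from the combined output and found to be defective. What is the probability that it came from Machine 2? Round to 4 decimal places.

Tabulate prior·likelihood by source: [1] prior 0.25, lik 0.268, product 0.06700; [2] prior 0.25, lik 0.334, product 0.08350; [3] prior 0.25, lik 0.3, product 0.07500; [4] prior 0.25, lik 0.034, product 0.008500.
Normalizing constant = 0.23400; the posterior for Machine 2 is its product over the sum, 0.08350/0.23400 = 0.3568.

Posterior probability ≈ 0.3568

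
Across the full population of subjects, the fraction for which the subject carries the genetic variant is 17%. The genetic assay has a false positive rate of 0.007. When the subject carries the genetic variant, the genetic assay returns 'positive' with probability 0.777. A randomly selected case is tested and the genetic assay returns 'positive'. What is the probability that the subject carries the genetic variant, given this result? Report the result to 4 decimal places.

Let H be the event that the subject carries the genetic variant. P(H) = 0.17, so P(¬H) = 0.83. With E the 'positive' result, P(E|H) = 0.777 and P(E|¬H) = 0.007.
P(E) = 0.777·0.17 + 0.007·0.83 = 0.13209 + 0.0058100 = 0.13790.
By Bayes' theorem, P(H|E) = 0.13209 / 0.13790 = 0.9579.

P(H | E) ≈ 0.9579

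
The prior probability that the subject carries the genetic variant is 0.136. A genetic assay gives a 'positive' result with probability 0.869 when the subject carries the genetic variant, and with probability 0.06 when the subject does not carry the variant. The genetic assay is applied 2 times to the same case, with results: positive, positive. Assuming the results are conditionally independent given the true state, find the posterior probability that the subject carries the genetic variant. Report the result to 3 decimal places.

With H the event that the subject carries the genetic variant, the joint likelihood of the observed sequence is P(data|H) = 0.869·0.869 = 0.75516 and P(data|¬H) = 0.06·0.06 = 0.0036000.
Bayes: P(H|data) = 0.136·0.75516 / (0.136·0.75516 + 0.864·0.0036000) = 0.10270/0.10581 = 0.9706.

Posterior P(H) ≈ 0.971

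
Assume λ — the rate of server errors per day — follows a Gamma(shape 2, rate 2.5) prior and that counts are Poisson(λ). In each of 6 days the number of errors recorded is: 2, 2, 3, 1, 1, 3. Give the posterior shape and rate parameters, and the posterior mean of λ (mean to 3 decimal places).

Total count ∑xᵢ = 12 over n = 6 days.
Gamma is conjugate to the Poisson likelihood: posterior is Gamma(shape = 2+12 = 14, rate = 2.5+6 = 8.5).
Posterior mean = shape/rate = 14/8.5 = 1.647.

Posterior: Gamma(shape=14, rate=8.5); mean ≈ 1.647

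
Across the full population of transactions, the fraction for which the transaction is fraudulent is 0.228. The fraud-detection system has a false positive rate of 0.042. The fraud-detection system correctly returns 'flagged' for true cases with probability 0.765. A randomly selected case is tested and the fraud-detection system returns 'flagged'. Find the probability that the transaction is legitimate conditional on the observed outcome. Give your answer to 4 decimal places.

P(¬H | E) ≈ 0.1568

Let H be the event that the transaction is fraudulent. P(H) = 0.228, so P(¬H) = 0.772. With E the 'flagged' result, P(E|H) = 0.765 and P(E|¬H) = 0.042.
P(E) = 0.765·0.228 + 0.042·0.772 = 0.17442 + 0.032424 = 0.20684.
By Bayes' theorem, P(H|E) = 0.17442 / 0.20684 = 0.8432. Hence P(¬H|E) = 1 − 0.8432 = 0.1568.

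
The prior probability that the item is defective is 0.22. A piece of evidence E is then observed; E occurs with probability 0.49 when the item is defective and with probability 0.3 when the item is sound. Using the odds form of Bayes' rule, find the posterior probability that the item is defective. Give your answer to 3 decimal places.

Prior odds = 0.22/(1−0.22) = 0.28205. In log-odds, ln(0.28205) = -1.2657.
Add log likelihood ratio: ln(1.6333) = 0.49062.
Posterior log-odds = -0.77504, so posterior odds = exp(-0.77504) = 0.46068. Converting, P(H|E) = 0.46068/1.4607 = 0.315.

Posterior probability ≈ 0.315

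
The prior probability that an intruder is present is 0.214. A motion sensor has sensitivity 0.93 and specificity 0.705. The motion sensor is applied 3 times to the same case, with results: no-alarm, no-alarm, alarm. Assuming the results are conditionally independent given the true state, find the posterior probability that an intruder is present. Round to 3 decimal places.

With H the event that an intruder is present, the joint likelihood of the observed sequence is P(data|H) = 0.07·0.07·0.93 = 0.0045570 and P(data|¬H) = 0.705·0.705·0.295 = 0.14662.
Bayes: P(H|data) = 0.214·0.0045570 / (0.214·0.0045570 + 0.786·0.14662) = 0.00097520/0.11622 = 0.0084.

Posterior P(H) ≈ 0.008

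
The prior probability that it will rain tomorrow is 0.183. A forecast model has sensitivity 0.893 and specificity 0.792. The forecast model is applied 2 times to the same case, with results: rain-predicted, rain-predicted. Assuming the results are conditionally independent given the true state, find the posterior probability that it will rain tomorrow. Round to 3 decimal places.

Posterior P(H) ≈ 0.805

Let H be the event that it will rain tomorrow; start with P(H) = 0.183. P('rain-predicted'|H) = 0.893, P('rain-predicted'|¬H) = 0.208.
Update on result 1 ('rain-predicted'): P(H) ← 0.893·0.1830 / (0.893·0.1830 + 0.208·0.8170) = 0.16342/0.33335 = 0.4902.
Update on result 2 ('rain-predicted'): P(H) ← 0.893·0.4902 / (0.893·0.4902 + 0.208·0.5098) = 0.43777/0.54380 = 0.8050.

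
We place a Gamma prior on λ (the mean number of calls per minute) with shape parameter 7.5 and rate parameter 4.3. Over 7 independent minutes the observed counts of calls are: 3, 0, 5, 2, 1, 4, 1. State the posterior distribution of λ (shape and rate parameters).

Total count ∑xᵢ = 16 over n = 7 minutes.
Gamma is conjugate to the Poisson likelihood: posterior is Gamma(shape = 7.5+16 = 23.5, rate = 4.3+7 = 11.3).

Posterior: Gamma(shape=23.5, rate=11.3)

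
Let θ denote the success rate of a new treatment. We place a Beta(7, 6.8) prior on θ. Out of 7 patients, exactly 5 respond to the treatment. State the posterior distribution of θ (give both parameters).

The binomial likelihood is conjugate to the Beta prior: with 5 successes and 2 failures, the posterior is Beta(7+5, 6.8+2) = Beta(12, 8.8).

Posterior: Beta(12, 8.8)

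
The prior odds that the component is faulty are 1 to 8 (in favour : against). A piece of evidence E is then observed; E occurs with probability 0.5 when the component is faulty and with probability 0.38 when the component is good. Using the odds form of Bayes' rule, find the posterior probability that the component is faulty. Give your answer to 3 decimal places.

Posterior probability ≈ 0.141

Prior odds = 1/8 = 0.12500.
Likelihood ratio for E = 0.5/0.38 = 1.3158.
Posterior odds = prior odds × LR = 0.16447.
Posterior probability = odds/(1+odds) = 0.16447/1.1645 = 0.141.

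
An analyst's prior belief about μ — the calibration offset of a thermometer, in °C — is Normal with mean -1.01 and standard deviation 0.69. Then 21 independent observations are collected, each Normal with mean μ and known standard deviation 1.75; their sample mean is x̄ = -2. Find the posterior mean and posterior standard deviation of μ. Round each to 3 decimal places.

Posterior mean ≈ -1.768; posterior SD ≈ 0.334

Prior precision 1/τ₀² = 1/0.69² = 2.10040; data precision n/σ² = 21/1.75² = 6.85714.
Posterior precision = 2.10040 + 6.85714 = 8.95754, giving posterior SD = 1/√8.95754 = 0.334.
Posterior mean = (2.10040·-1.01 + 6.85714·-2) / 8.95754 = -1.768.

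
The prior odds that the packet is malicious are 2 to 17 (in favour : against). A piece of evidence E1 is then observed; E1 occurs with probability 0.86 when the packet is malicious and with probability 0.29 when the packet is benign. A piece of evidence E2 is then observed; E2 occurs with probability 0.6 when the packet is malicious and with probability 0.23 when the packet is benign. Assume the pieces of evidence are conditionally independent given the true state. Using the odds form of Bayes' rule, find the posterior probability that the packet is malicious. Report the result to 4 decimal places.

Prior odds = 2/17 = 0.11765. In log-odds, ln(0.11765) = -2.1401.
Add log likelihood ratios: ln(2.9655) + ln(2.6087) = 2.0459.
Posterior log-odds = -0.094164, so posterior odds = exp(-0.094164) = 0.91013. Converting, P(H|E) = 0.91013/1.9101 = 0.4765.

Posterior probability ≈ 0.4765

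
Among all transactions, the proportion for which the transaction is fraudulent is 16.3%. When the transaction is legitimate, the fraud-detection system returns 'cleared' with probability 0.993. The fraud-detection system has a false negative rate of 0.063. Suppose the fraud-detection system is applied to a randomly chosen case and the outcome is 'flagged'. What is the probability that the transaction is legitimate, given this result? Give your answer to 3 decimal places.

P(¬H | E) ≈ 0.037

Let H be the event that the transaction is fraudulent. P(H) = 0.163, so P(¬H) = 0.837. With E the 'flagged' result, P(E|H) = 0.937 and P(E|¬H) = 0.007.
P(E) = 0.937·0.163 + 0.007·0.837 = 0.15273 + 0.0058590 = 0.15859.
By Bayes' theorem, P(H|E) = 0.15273 / 0.15859 = 0.963. Hence P(¬H|E) = 1 − 0.963 = 0.037.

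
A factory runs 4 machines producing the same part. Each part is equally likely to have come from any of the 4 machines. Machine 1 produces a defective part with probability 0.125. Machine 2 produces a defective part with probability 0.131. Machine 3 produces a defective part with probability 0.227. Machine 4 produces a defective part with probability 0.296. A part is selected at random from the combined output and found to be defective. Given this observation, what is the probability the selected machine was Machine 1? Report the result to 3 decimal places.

Posterior probability ≈ 0.160

P(defective|M1) = 0.125; P(defective|M2) = 0.131; P(defective|M3) = 0.227; P(defective|M4) = 0.296.
Prior × likelihood for each source: 0.25·0.125=0.03125, 0.25·0.131=0.03275, 0.25·0.227=0.05675, 0.25·0.296=0.07400. Summing gives P(defective) = 0.19475.
P(Machine 1 | defective) = 0.03125 / 0.19475 = 0.160.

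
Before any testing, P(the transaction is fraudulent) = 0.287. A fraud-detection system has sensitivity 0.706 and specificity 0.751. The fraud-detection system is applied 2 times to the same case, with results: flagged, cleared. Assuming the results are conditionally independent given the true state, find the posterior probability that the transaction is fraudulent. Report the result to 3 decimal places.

Let H be the event that the transaction is fraudulent; start with P(H) = 0.287. P('flagged'|H) = 0.706, P('flagged'|¬H) = 0.249.
Update on result 1 ('flagged'): P(H) ← 0.706·0.2870 / (0.706·0.2870 + 0.249·0.7130) = 0.20262/0.38016 = 0.5330.
Update on result 2 ('cleared'): P(H) ← 0.294·0.5330 / (0.294·0.5330 + 0.751·0.4670) = 0.15670/0.50742 = 0.3088.

Posterior P(H) ≈ 0.309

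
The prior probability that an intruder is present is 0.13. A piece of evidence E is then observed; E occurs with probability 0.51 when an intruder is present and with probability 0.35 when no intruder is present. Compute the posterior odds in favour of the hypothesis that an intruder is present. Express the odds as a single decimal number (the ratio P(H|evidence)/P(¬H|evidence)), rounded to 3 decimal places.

Posterior odds ≈ 0.218

Prior odds = 0.13/(1−0.13) = 0.14943.
Likelihood ratio for E = 0.51/0.35 = 1.4571.
Posterior odds = prior odds × LR = 0.21773.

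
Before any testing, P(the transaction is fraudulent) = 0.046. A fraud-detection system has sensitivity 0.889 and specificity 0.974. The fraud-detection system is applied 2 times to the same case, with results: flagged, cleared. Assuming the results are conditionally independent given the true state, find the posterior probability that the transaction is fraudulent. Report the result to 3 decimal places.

Posterior P(H) ≈ 0.158

With H the event that the transaction is fraudulent, the joint likelihood of the observed sequence is P(data|H) = 0.889·0.111 = 0.098679 and P(data|¬H) = 0.026·0.974 = 0.025324.
Bayes: P(H|data) = 0.046·0.098679 / (0.046·0.098679 + 0.954·0.025324) = 0.0045392/0.028698 = 0.1582.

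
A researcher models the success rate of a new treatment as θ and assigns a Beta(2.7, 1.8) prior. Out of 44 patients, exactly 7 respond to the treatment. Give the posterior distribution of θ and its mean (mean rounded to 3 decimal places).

Posterior: Beta(9.7, 38.8); mean ≈ 0.200

Observing 7 successes and 37 failures updates Beta(2.7, 1.8) by adding the success and failure counts to the two shape parameters: α = 2.7+7 = 9.7, β = 1.8+37 = 38.8.
Posterior mean = α/(α+β) = 9.7/48.5 = 0.200.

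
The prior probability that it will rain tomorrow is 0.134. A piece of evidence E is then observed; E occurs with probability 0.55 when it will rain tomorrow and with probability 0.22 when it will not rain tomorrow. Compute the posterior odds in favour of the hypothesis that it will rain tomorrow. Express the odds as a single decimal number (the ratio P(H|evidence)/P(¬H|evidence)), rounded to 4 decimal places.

Posterior odds ≈ 0.3868

Prior odds = 0.134/(1−0.134) = 0.15473.
Likelihood ratio for E = 0.55/0.22 = 2.5000.
Posterior odds = prior odds × LR = 0.38684.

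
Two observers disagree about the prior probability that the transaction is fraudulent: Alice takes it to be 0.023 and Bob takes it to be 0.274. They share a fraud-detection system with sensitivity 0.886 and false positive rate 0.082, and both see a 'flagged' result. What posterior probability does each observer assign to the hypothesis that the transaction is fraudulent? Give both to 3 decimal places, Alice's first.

Alice: 0.203; Bob: 0.803

P('+'|H) = 0.886, P('+'|¬H) = 0.082.
Alice: numerator 0.886·0.023 = 0.020378; evidence = 0.020378+0.082·0.977 = 0.10049; posterior = 0.203.
Bob: numerator 0.886·0.274 = 0.24276; evidence = 0.24276+0.082·0.726 = 0.30230; posterior = 0.803.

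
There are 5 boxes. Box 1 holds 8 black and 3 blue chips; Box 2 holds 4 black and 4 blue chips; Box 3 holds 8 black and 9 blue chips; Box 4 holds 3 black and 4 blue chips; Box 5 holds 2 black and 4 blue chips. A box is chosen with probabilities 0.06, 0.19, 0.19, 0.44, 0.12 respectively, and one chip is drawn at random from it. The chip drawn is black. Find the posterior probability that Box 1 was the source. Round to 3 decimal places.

Tabulate prior·likelihood by source: [1] prior 0.06, lik 0.7273, product 0.04364; [2] prior 0.19, lik 0.5, product 0.09500; [3] prior 0.19, lik 0.4706, product 0.08941; [4] prior 0.44, lik 0.4286, product 0.1886; [5] prior 0.12, lik 0.3333, product 0.04000.
Normalizing constant = 0.45662; the posterior for Box 1 is its product over the sum, 0.04364/0.45662 = 0.096.

Posterior probability ≈ 0.096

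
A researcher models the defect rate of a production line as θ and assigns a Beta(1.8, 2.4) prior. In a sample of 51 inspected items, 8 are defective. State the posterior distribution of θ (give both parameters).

The binomial likelihood is conjugate to the Beta prior: with 8 successes and 43 failures, the posterior is Beta(1.8+8, 2.4+43) = Beta(9.8, 45.4).

Posterior: Beta(9.8, 45.4)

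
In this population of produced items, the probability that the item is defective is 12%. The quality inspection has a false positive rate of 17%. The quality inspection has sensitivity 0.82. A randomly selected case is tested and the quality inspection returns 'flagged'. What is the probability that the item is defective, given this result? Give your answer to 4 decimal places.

P(H | E) ≈ 0.3968

Let H be the event that the item is defective. P(H) = 0.12, so P(¬H) = 0.88. With E the 'flagged' result, P(E|H) = 0.82 and P(E|¬H) = 0.17.
P(E) = 0.82·0.12 + 0.17·0.88 = 0.098400 + 0.14960 = 0.24800.
By Bayes' theorem, P(H|E) = 0.098400 / 0.24800 = 0.3968.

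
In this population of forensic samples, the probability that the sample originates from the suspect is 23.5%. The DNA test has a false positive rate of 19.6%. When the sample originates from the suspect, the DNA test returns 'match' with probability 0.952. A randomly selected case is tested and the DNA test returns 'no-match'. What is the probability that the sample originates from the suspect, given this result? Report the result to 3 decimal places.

P(H | E) ≈ 0.018

Write H for 'the sample originates from the suspect'. Prior odds H:¬H = 0.235/0.765 = 0.30719. For the 'no-match' outcome, the likelihood ratio is 0.048/0.804 = 0.059701.
Posterior odds = 0.30719 × 0.059701 = 0.018340, so P(H|E) = 0.018340/(1+0.018340) = 0.018.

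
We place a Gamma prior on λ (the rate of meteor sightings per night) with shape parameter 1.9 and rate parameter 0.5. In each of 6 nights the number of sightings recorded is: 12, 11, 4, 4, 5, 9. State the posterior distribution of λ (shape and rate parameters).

The Poisson likelihood adds the total count to the shape and the number of exposure periods to the rate. Here ∑xᵢ = 45 and n = 6, so shape 1.9→46.9 and rate 0.5→6.5.

Posterior: Gamma(shape=46.9, rate=6.5)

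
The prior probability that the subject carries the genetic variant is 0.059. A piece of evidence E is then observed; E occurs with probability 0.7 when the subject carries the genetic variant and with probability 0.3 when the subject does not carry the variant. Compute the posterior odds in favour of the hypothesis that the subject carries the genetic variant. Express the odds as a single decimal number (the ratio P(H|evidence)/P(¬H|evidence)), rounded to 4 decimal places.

Prior odds = 0.059/(1−0.059) = 0.062699.
Likelihood ratio for E = 0.7/0.3 = 2.3333.
Posterior odds = prior odds × LR = 0.14630.

Posterior odds ≈ 0.1463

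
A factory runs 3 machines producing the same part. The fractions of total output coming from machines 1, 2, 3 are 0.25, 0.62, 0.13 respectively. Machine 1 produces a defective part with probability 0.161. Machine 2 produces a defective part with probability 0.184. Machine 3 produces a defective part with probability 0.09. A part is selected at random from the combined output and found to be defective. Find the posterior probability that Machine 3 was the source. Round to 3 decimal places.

Tabulate prior·likelihood by source: [1] prior 0.25, lik 0.161, product 0.04025; [2] prior 0.62, lik 0.184, product 0.1141; [3] prior 0.13, lik 0.09, product 0.01170.
Normalizing constant = 0.16603; the posterior for Machine 3 is its product over the sum, 0.01170/0.16603 = 0.070.

Posterior probability ≈ 0.070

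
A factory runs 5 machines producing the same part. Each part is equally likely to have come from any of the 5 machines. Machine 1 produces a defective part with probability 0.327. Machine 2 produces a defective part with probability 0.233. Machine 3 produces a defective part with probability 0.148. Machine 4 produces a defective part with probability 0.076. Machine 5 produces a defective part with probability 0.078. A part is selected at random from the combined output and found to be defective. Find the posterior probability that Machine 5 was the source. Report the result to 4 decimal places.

Posterior probability ≈ 0.0905

P(defective|M1) = 0.327; P(defective|M2) = 0.233; P(defective|M3) = 0.148; P(defective|M4) = 0.076; P(defective|M5) = 0.078.
Prior × likelihood for each source: 0.2·0.327=0.06540, 0.2·0.233=0.04660, 0.2·0.148=0.02960, 0.2·0.076=0.01520, 0.2·0.078=0.01560. Summing gives P(defective) = 0.17240.
P(Machine 5 | defective) = 0.01560 / 0.17240 = 0.0905.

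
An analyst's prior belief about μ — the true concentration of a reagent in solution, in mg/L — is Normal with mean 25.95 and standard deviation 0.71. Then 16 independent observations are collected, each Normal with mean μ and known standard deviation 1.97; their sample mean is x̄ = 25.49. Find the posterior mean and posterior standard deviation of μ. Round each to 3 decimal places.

With known σ, the Normal prior is conjugate. Weight on the data is w = (n/σ²)/(n/σ² + 1/τ₀²) = 4.12276/(4.12276+1.98373) = 0.67514.
Posterior mean = w·x̄ + (1−w)·μ₀ = 0.67514·25.49 + 0.32486·25.95 = 25.639. Posterior variance = 1/(4.12276+1.98373) = 0.163760, so SD = 0.405.

Posterior mean ≈ 25.639; posterior SD ≈ 0.405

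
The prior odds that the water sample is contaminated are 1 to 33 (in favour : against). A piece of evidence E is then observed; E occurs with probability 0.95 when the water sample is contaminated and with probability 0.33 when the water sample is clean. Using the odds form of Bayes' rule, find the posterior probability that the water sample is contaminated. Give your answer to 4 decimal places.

Prior odds = 1/33 = 0.030303.
Likelihood ratio for E = 0.95/0.33 = 2.8788.
Posterior odds = prior odds × LR = 0.087236.
Posterior probability = odds/(1+odds) = 0.087236/1.0872 = 0.0802.

Posterior probability ≈ 0.0802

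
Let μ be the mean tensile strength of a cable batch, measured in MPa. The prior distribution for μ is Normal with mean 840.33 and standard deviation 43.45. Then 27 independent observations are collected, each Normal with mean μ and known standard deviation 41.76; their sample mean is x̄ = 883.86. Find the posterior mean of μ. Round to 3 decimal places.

Posterior mean ≈ 882.420

With known σ, the Normal prior is conjugate. Weight on the data is w = (n/σ²)/(n/σ² + 1/τ₀²) = 0.0154826/(0.0154826+0.00052969) = 0.96692.
Posterior mean = w·x̄ + (1−w)·μ₀ = 0.96692·883.86 + 0.033080·840.33 = 882.420.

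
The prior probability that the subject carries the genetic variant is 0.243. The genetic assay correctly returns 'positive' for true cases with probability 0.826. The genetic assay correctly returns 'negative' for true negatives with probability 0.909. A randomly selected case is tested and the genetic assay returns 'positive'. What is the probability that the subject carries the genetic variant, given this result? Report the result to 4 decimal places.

Let H be the event that the subject carries the genetic variant. P(H) = 0.243, so P(¬H) = 0.757. With E the 'positive' result, P(E|H) = 0.826 and P(E|¬H) = 0.091.
P(E) = 0.826·0.243 + 0.091·0.757 = 0.20072 + 0.068887 = 0.26960.
By Bayes' theorem, P(H|E) = 0.20072 / 0.26960 = 0.7445.

P(H | E) ≈ 0.7445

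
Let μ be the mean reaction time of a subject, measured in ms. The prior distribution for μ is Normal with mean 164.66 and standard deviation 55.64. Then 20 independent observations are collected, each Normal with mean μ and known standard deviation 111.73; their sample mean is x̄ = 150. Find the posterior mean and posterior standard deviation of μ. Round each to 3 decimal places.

With known σ, the Normal prior is conjugate. Weight on the data is w = (n/σ²)/(n/σ² + 1/τ₀²) = 0.00160210/(0.00160210+0.00032302) = 0.83221.
Posterior mean = w·x̄ + (1−w)·μ₀ = 0.83221·150 + 0.16779·164.66 = 152.460. Posterior variance = 1/(0.00160210+0.00032302) = 519.448, so SD = 22.791.

Posterior mean ≈ 152.460; posterior SD ≈ 22.791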